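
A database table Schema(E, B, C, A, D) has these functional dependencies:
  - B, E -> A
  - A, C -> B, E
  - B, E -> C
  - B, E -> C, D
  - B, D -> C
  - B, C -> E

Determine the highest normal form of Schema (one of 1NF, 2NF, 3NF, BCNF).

BCNF

Candidate keys: {A, C}, {B, C}, {B, D}, {B, E}. Prime attributes: {A, B, C, D, E}.
The left-hand side of every FD is a superkey, so BCNF is satisfied.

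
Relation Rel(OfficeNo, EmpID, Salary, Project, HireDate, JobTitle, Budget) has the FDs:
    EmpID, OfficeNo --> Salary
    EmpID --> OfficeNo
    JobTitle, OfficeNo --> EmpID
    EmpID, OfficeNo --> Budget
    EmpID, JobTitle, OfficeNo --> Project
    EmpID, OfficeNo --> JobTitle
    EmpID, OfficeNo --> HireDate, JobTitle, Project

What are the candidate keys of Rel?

{EmpID}, {JobTitle, OfficeNo}

Closure of {EmpID} is {Budget, EmpID, HireDate, JobTitle, OfficeNo, Project, Salary}, the whole schema; {EmpID} is a candidate key.
Closure of {JobTitle, OfficeNo} is {Budget, EmpID, HireDate, JobTitle, OfficeNo, Project, Salary}, the whole schema; {JobTitle, OfficeNo} is a candidate key.
No proper subset of any of these is a key, and no other minimal superkey exists.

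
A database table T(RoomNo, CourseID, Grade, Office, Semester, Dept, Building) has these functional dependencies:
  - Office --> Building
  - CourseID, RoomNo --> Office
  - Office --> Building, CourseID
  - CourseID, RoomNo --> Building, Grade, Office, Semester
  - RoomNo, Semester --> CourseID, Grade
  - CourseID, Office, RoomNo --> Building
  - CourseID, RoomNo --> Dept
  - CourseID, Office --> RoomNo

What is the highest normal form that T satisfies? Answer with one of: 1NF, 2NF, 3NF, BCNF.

BCNF

Candidate keys: {CourseID, RoomNo}, {Office}, {RoomNo, Semester}. Prime attributes: {CourseID, Office, RoomNo, Semester}.
The left-hand side of every FD is a superkey, so BCNF is satisfied.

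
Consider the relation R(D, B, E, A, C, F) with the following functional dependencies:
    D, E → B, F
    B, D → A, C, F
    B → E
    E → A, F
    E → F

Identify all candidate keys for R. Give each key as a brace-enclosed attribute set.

Attributes never on any right-hand side: {D} — every candidate key must contain it.
{B, D}⁺ = {A, B, C, D, E, F} — all of the relation — so {B, D} is a candidate key.
{D, E}⁺ = {A, B, C, D, E, F} — all of the relation — so {D, E} is a candidate key.
These are minimal and exhaustive — every other superkey contains one of them.

{B, D}, {D, E}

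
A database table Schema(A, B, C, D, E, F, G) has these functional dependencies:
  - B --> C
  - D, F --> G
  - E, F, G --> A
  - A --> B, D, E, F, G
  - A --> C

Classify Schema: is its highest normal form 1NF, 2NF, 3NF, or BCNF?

Candidate keys: {A}, {D, E, F}, {E, F, G}. Prime attributes: {A, D, E, F, G}.
B --> C breaks BCNF: {B}⁺ = {B, C}, so {B} is not a superkey.
B --> C has non-prime {C} on the right and a non-superkey on the left, so 3NF fails.
No non-prime attribute depends on a proper subset of any candidate key, so 2NF holds.

2NF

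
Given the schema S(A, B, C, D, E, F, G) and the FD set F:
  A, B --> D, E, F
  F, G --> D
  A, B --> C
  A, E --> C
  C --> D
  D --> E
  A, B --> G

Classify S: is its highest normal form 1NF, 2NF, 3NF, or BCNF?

Candidate key: {A, B}. Prime attributes: {A, B}.
For F, G --> D we have {F, G}⁺ = {D, E, F, G}; {F, G} is not a superkey, so BCNF fails.
Because {D} is non-prime and the left side of F, G --> D is not a superkey, the relation is not in 3NF.
No proper subset of a key has a non-prime attribute in its closure, so there is no partial dependency; 2NF holds.

2NF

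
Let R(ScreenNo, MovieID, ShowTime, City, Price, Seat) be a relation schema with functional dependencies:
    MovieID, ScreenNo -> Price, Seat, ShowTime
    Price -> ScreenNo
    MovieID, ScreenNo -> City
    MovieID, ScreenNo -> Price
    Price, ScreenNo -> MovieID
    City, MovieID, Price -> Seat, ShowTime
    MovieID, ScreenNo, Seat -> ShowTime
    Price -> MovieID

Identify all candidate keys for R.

{Price} is a candidate key since {Price}⁺ = {City, MovieID, Price, ScreenNo, Seat, ShowTime} covers every attribute.
{MovieID, ScreenNo} is a candidate key since {MovieID, ScreenNo}⁺ = {City, MovieID, Price, ScreenNo, Seat, ShowTime} covers every attribute.
No proper subset of any of these is a key, and no other minimal superkey exists.

{MovieID, ScreenNo}, {Price}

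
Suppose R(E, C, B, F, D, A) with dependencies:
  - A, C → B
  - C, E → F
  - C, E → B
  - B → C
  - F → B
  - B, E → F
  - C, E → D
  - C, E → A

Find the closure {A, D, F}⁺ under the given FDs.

{A, B, C, D, F}

Start with {A, D, F}.
F → B applies; add {B} → now {A, B, D, F}.
B → C applies; add {C} → now {A, B, C, D, F}.
No further FD applies.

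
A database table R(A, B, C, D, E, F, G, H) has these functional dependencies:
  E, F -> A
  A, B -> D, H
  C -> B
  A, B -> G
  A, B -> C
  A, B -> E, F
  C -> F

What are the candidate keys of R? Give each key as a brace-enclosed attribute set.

Closure of {A, B} is {A, B, C, D, E, F, G, H}, the whole schema; {A, B} is a candidate key.
Closure of {A, C} is {A, B, C, D, E, F, G, H}, the whole schema; {A, C} is a candidate key.
Closure of {C, E} is {A, B, C, D, E, F, G, H}, the whole schema; {C, E} is a candidate key.
Closure of {B, E, F} is {A, B, C, D, E, F, G, H}, the whole schema; {B, E, F} is a candidate key.
No proper subset of any of these is a key, and no other minimal superkey exists.

{A, B}, {A, C}, {B, E, F}, {C, E}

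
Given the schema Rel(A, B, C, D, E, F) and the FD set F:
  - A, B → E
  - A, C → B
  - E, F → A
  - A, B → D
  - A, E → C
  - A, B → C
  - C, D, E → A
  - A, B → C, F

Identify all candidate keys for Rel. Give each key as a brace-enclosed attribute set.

{A, B}, {A, C}, {A, E}, {C, D, E}, {E, F}

{A, B}⁺ = {A, B, C, D, E, F}, which is every attribute, so {A, B} is a candidate key.
{A, C}⁺ = {A, B, C, D, E, F}, which is every attribute, so {A, C} is a candidate key.
{A, E}⁺ = {A, B, C, D, E, F}, which is every attribute, so {A, E} is a candidate key.
{E, F}⁺ = {A, B, C, D, E, F}, which is every attribute, so {E, F} is a candidate key.
{C, D, E}⁺ = {A, B, C, D, E, F}, which is every attribute, so {C, D, E} is a candidate key.
No proper subset of any of these is a key, and no other minimal superkey exists.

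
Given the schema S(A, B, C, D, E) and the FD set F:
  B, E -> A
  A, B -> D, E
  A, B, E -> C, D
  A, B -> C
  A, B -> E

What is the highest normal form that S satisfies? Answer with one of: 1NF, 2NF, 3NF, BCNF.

Candidate keys: {A, B}, {B, E}. Prime attributes: {A, B, E}.
The left-hand side of every FD is a superkey, so BCNF is satisfied.

BCNF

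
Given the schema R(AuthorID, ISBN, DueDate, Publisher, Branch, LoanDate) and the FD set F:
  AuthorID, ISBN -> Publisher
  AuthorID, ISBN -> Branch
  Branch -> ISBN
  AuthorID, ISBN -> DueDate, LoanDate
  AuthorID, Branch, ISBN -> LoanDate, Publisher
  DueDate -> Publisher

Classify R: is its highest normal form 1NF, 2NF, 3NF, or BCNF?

Candidate keys: {AuthorID, Branch}, {AuthorID, ISBN}. Prime attributes: {AuthorID, Branch, ISBN}.
For Branch -> ISBN we have {Branch}⁺ = {Branch, ISBN}; {Branch} is not a superkey, so BCNF fails.
DueDate -> Publisher has non-prime {Publisher} on the right and a non-superkey on the left, so 3NF fails.
No proper subset of a key has a non-prime attribute in its closure, so there is no partial dependency; 2NF holds.

2NF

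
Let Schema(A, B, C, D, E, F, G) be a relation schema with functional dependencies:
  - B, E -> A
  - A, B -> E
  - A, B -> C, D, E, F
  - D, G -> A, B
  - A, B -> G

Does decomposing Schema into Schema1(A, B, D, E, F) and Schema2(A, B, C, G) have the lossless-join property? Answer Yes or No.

Yes

Common attributes: {A, B}; their closure is {A, B, C, D, E, F, G}.
Since Schema1 ⊆ {A, B, C, D, E, F, G}, the intersection is a superkey of Schema1; the decomposition is lossless.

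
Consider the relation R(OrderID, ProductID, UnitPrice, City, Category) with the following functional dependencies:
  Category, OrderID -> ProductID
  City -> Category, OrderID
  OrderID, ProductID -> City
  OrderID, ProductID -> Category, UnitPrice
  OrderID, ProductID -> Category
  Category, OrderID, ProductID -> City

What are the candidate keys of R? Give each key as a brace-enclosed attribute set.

{Category, OrderID}, {City}, {OrderID, ProductID}

{City} is a candidate key since {City}⁺ = {Category, City, OrderID, ProductID, UnitPrice} covers every attribute.
{Category, OrderID} is a candidate key since {Category, OrderID}⁺ = {Category, City, OrderID, ProductID, UnitPrice} covers every attribute.
{OrderID, ProductID} is a candidate key since {OrderID, ProductID}⁺ = {Category, City, OrderID, ProductID, UnitPrice} covers every attribute.
No proper subset of any of these is a key, and no other minimal superkey exists.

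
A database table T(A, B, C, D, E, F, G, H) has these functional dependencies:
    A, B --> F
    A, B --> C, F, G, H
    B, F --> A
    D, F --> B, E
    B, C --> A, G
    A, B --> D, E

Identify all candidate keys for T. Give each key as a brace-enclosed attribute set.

{A, B}⁺ = {A, B, C, D, E, F, G, H} — all of the relation — so {A, B} is a candidate key.
{B, C}⁺ = {A, B, C, D, E, F, G, H} — all of the relation — so {B, C} is a candidate key.
{B, F}⁺ = {A, B, C, D, E, F, G, H} — all of the relation — so {B, F} is a candidate key.
{D, F}⁺ = {A, B, C, D, E, F, G, H} — all of the relation — so {D, F} is a candidate key.
Any other superkey properly contains one of these, so there are no further candidate keys.

{A, B}, {B, C}, {B, F}, {D, F}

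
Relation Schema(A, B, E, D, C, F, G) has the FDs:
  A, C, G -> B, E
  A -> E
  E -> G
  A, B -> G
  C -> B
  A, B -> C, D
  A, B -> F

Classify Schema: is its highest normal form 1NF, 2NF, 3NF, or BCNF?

1NF

Candidate keys: {A, B}, {A, C}. Prime attributes: {A, B, C}.
A -> E breaks BCNF: {A}⁺ = {A, E, G}, so {A} is not a superkey.
Because {E} is non-prime and the left side of A -> E is not a superkey, the relation is not in 3NF.
Since {A} ⊂ {A, B} and {A}⁺ ⊇ {E, G} with {E, G} non-prime, there is a partial dependency; 2NF fails.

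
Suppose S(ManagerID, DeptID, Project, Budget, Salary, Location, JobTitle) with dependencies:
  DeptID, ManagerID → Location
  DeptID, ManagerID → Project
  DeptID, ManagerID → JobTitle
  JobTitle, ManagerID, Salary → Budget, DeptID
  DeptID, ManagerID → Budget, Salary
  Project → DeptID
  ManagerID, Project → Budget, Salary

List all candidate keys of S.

No FD produces {ManagerID}, so it must be in every candidate key.
{DeptID, ManagerID}⁺ = {Budget, DeptID, JobTitle, Location, ManagerID, Project, Salary} — all of the relation — so {DeptID, ManagerID} is a candidate key.
{ManagerID, Project}⁺ = {Budget, DeptID, JobTitle, Location, ManagerID, Project, Salary} — all of the relation — so {ManagerID, Project} is a candidate key.
{JobTitle, ManagerID, Salary}⁺ = {Budget, DeptID, JobTitle, Location, ManagerID, Project, Salary} — all of the relation — so {JobTitle, ManagerID, Salary} is a candidate key.
These are minimal and exhaustive — every other superkey contains one of them.

{DeptID, ManagerID}, {JobTitle, ManagerID, Salary}, {ManagerID, Project}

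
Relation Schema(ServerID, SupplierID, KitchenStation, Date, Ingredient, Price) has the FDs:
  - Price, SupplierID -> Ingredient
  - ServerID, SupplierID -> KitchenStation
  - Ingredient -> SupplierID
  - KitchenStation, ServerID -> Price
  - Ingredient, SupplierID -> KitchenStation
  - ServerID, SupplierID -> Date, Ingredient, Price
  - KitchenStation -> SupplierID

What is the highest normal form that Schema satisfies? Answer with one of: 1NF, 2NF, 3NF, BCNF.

3NF

Candidate keys: {Ingredient, ServerID}, {KitchenStation, ServerID}, {ServerID, SupplierID}. Prime attributes: {Ingredient, KitchenStation, ServerID, SupplierID}.
For Price, SupplierID -> Ingredient we have {Price, SupplierID}⁺ = {Ingredient, KitchenStation, Price, SupplierID}; {Price, SupplierID} is not a superkey, so BCNF fails.
Since {Ingredient} ⊆ prime attributes and every other non-superkey FD also has a prime right side, the schema is in 3NF.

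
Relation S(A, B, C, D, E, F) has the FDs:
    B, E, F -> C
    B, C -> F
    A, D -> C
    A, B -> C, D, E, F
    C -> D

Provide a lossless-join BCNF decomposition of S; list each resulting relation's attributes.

{A, B, E, F}; {B, C, E}; {B, C, F}; {C, D}

Candidate key of the original relation: {A, B}.
{A, B, C, D, E, F}: {B, E, F} determines {B, C, D, E, F} here but is not a superkey — split on B, E, F -> C, D, giving {B, C, D, E, F} and {A, B, E, F}.
{B, C, D, E, F}: {B, C} determines {B, C, D, F} here but is not a superkey — split on B, C -> D, F, giving {B, C, D, F} and {B, C, E}.
{B, C, D, F}: {C} determines {C, D} here but is not a superkey — split on C -> D, giving {C, D} and {B, C, F}.
{C, D} has no BCNF violation.
{B, C, F} has no BCNF violation.
{B, C, E} has no BCNF violation.
{A, B, E, F} has no BCNF violation.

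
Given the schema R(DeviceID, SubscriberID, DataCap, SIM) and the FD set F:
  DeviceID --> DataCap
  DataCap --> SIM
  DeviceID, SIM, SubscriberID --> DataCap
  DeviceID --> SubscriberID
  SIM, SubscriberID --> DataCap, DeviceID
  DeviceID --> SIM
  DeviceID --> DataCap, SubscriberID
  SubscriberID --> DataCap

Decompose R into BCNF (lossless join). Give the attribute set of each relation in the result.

Candidate keys of the original relation: {DeviceID}, {SubscriberID}.
Within {DataCap, DeviceID, SIM, SubscriberID}: {DataCap}⁺ ∩ {DataCap, DeviceID, SIM, SubscriberID} = {DataCap, SIM}, not the whole set, so DataCap --> SIM violates BCNF; decompose into {DataCap, SIM} and {DataCap, DeviceID, SubscriberID}.
{DataCap, SIM}: every determinant is a superkey — BCNF.
{DataCap, DeviceID, SubscriberID}: every determinant is a superkey — BCNF.

{DataCap, DeviceID, SubscriberID}; {DataCap, SIM}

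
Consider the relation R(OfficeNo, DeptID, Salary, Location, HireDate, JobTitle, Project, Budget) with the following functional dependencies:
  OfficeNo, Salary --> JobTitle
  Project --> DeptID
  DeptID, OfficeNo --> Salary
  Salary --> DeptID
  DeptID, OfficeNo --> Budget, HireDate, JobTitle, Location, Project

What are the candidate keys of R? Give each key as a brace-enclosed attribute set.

{DeptID, OfficeNo}, {OfficeNo, Project}, {OfficeNo, Salary}

Attributes never on any right-hand side: {OfficeNo} — every candidate key must contain it.
Closure of {DeptID, OfficeNo} is {Budget, DeptID, HireDate, JobTitle, Location, OfficeNo, Project, Salary}, the whole schema; {DeptID, OfficeNo} is a candidate key.
Closure of {OfficeNo, Project} is {Budget, DeptID, HireDate, JobTitle, Location, OfficeNo, Project, Salary}, the whole schema; {OfficeNo, Project} is a candidate key.
Closure of {OfficeNo, Salary} is {Budget, DeptID, HireDate, JobTitle, Location, OfficeNo, Project, Salary}, the whole schema; {OfficeNo, Salary} is a candidate key.
No proper subset of any of these is a key, and no other minimal superkey exists.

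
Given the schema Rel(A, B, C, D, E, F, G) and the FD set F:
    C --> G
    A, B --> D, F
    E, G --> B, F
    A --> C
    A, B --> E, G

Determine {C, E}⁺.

Start with {C, E}.
C --> G applies; add {G} → now {C, E, G}.
E, G --> B, F applies; add {B, F} → now {B, C, E, F, G}.
No further FD applies.

{B, C, E, F, G}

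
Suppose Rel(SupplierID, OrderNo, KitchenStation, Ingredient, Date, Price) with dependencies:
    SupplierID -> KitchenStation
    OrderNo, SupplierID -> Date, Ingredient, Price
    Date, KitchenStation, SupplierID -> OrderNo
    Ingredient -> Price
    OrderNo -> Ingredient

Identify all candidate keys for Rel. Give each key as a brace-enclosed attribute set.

{Date, SupplierID}, {OrderNo, SupplierID}

No FD produces {SupplierID}, so it must be in every candidate key.
{Date, SupplierID}⁺ = {Date, Ingredient, KitchenStation, OrderNo, Price, SupplierID}, which is every attribute, so {Date, SupplierID} is a candidate key.
{OrderNo, SupplierID}⁺ = {Date, Ingredient, KitchenStation, OrderNo, Price, SupplierID}, which is every attribute, so {OrderNo, SupplierID} is a candidate key.
These are minimal and exhaustive — every other superkey contains one of them.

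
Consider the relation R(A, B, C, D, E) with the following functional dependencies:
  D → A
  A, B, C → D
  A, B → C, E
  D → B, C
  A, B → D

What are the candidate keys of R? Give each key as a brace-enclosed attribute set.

{A, B}, {D}

{D} is a candidate key since {D}⁺ = {A, B, C, D, E} covers every attribute.
{A, B} is a candidate key since {A, B}⁺ = {A, B, C, D, E} covers every attribute.
Any other superkey properly contains one of these, so there are no further candidate keys.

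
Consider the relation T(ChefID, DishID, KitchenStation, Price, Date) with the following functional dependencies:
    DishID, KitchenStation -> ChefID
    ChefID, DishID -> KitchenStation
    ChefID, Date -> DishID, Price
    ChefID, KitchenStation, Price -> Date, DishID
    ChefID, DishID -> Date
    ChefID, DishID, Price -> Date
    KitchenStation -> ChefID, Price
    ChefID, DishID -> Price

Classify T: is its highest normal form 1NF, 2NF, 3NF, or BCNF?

Candidate keys: {ChefID, Date}, {ChefID, DishID}, {KitchenStation}. Prime attributes: {ChefID, Date, DishID, KitchenStation}.
Every FD has a superkey on the left, so the relation is in BCNF.

BCNF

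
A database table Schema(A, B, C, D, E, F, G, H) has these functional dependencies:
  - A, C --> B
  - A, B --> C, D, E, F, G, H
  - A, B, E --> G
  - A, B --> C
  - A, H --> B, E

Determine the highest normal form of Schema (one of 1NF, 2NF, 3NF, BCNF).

Candidate keys: {A, B}, {A, C}, {A, H}. Prime attributes: {A, B, C, H}.
The left-hand side of every FD is a superkey, so BCNF is satisfied.

BCNF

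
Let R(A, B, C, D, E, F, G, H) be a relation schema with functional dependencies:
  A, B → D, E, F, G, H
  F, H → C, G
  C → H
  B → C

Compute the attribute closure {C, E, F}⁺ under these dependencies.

{C, E, F, G, H}

Start with {C, E, F}.
C → H applies; add {H} → now {C, E, F, H}.
F, H → C, G applies; add {G} → now {C, E, F, G, H}.
No further FD applies.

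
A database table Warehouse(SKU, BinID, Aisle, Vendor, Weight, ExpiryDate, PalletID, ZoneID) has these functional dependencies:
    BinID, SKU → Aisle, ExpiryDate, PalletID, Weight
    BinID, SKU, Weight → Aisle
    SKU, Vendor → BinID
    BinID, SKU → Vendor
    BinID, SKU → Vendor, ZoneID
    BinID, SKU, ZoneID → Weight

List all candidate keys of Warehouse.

{BinID, SKU}, {SKU, Vendor}

Attributes never on any right-hand side: {SKU} — every candidate key must contain it.
Closure of {BinID, SKU} is {Aisle, BinID, ExpiryDate, PalletID, SKU, Vendor, Weight, ZoneID}, the whole schema; {BinID, SKU} is a candidate key.
Closure of {SKU, Vendor} is {Aisle, BinID, ExpiryDate, PalletID, SKU, Vendor, Weight, ZoneID}, the whole schema; {SKU, Vendor} is a candidate key.
Any other superkey properly contains one of these, so there are no further candidate keys.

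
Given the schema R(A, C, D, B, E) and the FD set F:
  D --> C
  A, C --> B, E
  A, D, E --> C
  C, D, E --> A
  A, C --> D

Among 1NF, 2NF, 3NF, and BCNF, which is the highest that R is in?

3NF

Candidate keys: {A, C}, {A, D}, {D, E}. Prime attributes: {A, C, D, E}.
D --> C: {D}⁺ = {C, D}, which is not all of the attributes, so the left side is not a superkey — BCNF is violated.
Its right-hand attributes {C} are all prime, as are those of every other non-superkey FD — the relation is in 3NF.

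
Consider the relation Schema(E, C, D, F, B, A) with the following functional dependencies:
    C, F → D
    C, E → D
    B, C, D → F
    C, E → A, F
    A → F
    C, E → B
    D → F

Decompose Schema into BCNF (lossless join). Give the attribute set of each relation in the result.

Candidate key of the original relation: {C, E}.
{A, B, C, D, E, F}: {C, F} determines {C, D, F} here but is not a superkey — split on C, F → D, giving {C, D, F} and {A, B, C, E, F}.
{C, D, F}: {D} determines {D, F} here but is not a superkey — split on D → F, giving {D, F} and {C, D}.
{D, F}: every determinant is a superkey — BCNF.
{C, D}: every determinant is a superkey — BCNF.
{A, B, C, E, F}: {A} determines {A, F} here but is not a superkey — split on A → F, giving {A, F} and {A, B, C, E}.
{A, F}: every determinant is a superkey — BCNF.
{A, B, C, E}: every determinant is a superkey — BCNF.

{A, B, C, E}; {A, F}; {C, D}; {D, F}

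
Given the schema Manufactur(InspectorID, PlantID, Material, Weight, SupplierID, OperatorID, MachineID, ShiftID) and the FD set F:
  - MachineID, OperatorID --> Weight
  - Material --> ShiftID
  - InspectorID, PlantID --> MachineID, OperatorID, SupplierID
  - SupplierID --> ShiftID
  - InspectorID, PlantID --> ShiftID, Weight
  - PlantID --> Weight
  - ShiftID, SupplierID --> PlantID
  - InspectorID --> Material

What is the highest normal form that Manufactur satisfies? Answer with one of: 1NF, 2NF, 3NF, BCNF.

1NF

Candidate keys: {InspectorID, PlantID}, {InspectorID, SupplierID}. Prime attributes: {InspectorID, PlantID, SupplierID}.
MachineID, OperatorID --> Weight breaks BCNF: {MachineID, OperatorID}⁺ = {MachineID, OperatorID, Weight}, so {MachineID, OperatorID} is not a superkey.
MachineID, OperatorID --> Weight has non-prime {Weight} on the right and a non-superkey on the left, so 3NF fails.
Since {InspectorID} ⊂ {InspectorID, PlantID} and {InspectorID}⁺ ⊇ {Material, ShiftID} with {Material, ShiftID} non-prime, there is a partial dependency; 2NF fails.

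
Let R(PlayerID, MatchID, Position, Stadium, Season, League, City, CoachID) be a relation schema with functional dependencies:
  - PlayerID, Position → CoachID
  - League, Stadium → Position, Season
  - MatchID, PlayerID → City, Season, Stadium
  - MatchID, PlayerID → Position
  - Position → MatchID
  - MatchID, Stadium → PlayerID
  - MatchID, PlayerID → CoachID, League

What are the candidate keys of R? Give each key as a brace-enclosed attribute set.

{League, Stadium}, {MatchID, PlayerID}, {MatchID, Stadium}, {PlayerID, Position}, {Position, Stadium}

{League, Stadium}⁺ = {City, CoachID, League, MatchID, PlayerID, Position, Season, Stadium} — all of the relation — so {League, Stadium} is a candidate key.
{MatchID, PlayerID}⁺ = {City, CoachID, League, MatchID, PlayerID, Position, Season, Stadium} — all of the relation — so {MatchID, PlayerID} is a candidate key.
{MatchID, Stadium}⁺ = {City, CoachID, League, MatchID, PlayerID, Position, Season, Stadium} — all of the relation — so {MatchID, Stadium} is a candidate key.
{PlayerID, Position}⁺ = {City, CoachID, League, MatchID, PlayerID, Position, Season, Stadium} — all of the relation — so {PlayerID, Position} is a candidate key.
{Position, Stadium}⁺ = {City, CoachID, League, MatchID, PlayerID, Position, Season, Stadium} — all of the relation — so {Position, Stadium} is a candidate key.
No proper subset of any of these is a key, and no other minimal superkey exists.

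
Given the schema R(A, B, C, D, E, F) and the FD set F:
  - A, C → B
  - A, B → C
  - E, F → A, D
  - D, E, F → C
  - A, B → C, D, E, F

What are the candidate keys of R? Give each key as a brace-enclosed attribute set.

{A, B}, {A, C}, {E, F}

{A, B}⁺ = {A, B, C, D, E, F}, which is every attribute, so {A, B} is a candidate key.
{A, C}⁺ = {A, B, C, D, E, F}, which is every attribute, so {A, C} is a candidate key.
{E, F}⁺ = {A, B, C, D, E, F}, which is every attribute, so {E, F} is a candidate key.
No proper subset of any of these is a key, and no other minimal superkey exists.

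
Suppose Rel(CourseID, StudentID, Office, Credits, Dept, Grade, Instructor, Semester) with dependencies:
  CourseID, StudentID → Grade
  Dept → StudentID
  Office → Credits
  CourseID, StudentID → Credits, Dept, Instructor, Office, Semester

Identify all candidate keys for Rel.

{CourseID, Dept}, {CourseID, StudentID}

No FD produces {CourseID}, so it must be in every candidate key.
{CourseID, Dept}⁺ = {CourseID, Credits, Dept, Grade, Instructor, Office, Semester, StudentID} — all of the relation — so {CourseID, Dept} is a candidate key.
{CourseID, StudentID}⁺ = {CourseID, Credits, Dept, Grade, Instructor, Office, Semester, StudentID} — all of the relation — so {CourseID, StudentID} is a candidate key.
These are minimal and exhaustive — every other superkey contains one of them.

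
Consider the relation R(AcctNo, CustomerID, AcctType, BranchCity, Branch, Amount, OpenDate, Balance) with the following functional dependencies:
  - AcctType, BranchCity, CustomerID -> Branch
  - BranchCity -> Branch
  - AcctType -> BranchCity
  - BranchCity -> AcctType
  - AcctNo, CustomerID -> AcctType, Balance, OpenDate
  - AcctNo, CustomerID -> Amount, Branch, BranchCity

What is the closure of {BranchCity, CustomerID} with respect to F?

Start with {BranchCity, CustomerID}.
BranchCity -> Branch applies; add {Branch} → now {Branch, BranchCity, CustomerID}.
BranchCity -> AcctType applies; add {AcctType} → now {AcctType, Branch, BranchCity, CustomerID}.
No further FD applies.

{AcctType, Branch, BranchCity, CustomerID}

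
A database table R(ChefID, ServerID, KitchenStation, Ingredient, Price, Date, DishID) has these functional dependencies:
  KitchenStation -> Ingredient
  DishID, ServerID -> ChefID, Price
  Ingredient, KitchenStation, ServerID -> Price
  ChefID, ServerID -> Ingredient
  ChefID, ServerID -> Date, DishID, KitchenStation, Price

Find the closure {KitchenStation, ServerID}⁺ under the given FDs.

{Ingredient, KitchenStation, Price, ServerID}

Start with {KitchenStation, ServerID}.
KitchenStation -> Ingredient applies; add {Ingredient} → now {Ingredient, KitchenStation, ServerID}.
Ingredient, KitchenStation, ServerID -> Price applies; add {Price} → now {Ingredient, KitchenStation, Price, ServerID}.
No further FD applies.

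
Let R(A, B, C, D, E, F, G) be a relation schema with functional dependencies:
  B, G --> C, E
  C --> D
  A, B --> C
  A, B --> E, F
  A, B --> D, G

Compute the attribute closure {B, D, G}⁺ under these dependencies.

{B, C, D, E, G}

Start with {B, D, G}.
B, G --> C, E applies; add {C, E} → now {B, C, D, E, G}.
No further FD applies.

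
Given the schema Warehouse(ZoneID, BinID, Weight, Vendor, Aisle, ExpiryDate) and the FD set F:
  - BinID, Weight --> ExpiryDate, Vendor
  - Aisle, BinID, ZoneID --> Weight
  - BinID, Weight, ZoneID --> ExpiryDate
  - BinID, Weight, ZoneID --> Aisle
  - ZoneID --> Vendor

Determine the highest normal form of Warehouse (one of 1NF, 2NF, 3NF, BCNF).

1NF

Candidate keys: {Aisle, BinID, ZoneID}, {BinID, Weight, ZoneID}. Prime attributes: {Aisle, BinID, Weight, ZoneID}.
For BinID, Weight --> ExpiryDate, Vendor we have {BinID, Weight}⁺ = {BinID, ExpiryDate, Vendor, Weight}; {BinID, Weight} is not a superkey, so BCNF fails.
Because {ExpiryDate, Vendor} are non-prime and the left side of BinID, Weight --> ExpiryDate, Vendor is not a superkey, the relation is not in 3NF.
Since {ZoneID} ⊂ {Aisle, BinID, ZoneID} and {ZoneID}⁺ ⊇ {Vendor} with {Vendor} non-prime, there is a partial dependency; 2NF fails.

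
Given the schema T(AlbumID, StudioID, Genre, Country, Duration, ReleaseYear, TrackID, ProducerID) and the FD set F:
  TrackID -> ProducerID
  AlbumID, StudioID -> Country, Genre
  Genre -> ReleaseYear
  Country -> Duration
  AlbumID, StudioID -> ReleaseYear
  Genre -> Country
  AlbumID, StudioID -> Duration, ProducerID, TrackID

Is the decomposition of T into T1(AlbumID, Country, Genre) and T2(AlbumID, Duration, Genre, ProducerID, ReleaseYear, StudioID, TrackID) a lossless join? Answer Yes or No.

T1 ∩ T2 = {AlbumID, Genre}; its closure under F is {AlbumID, Country, Duration, Genre, ReleaseYear}.
This includes all of T1, so the common attributes are a superkey of T1 — the join is lossless.

Yes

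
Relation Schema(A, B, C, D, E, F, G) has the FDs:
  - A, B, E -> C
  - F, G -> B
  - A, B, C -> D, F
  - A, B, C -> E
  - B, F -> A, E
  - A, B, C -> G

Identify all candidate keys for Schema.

Closure of {B, F} is {A, B, C, D, E, F, G}, the whole schema; {B, F} is a candidate key.
Closure of {F, G} is {A, B, C, D, E, F, G}, the whole schema; {F, G} is a candidate key.
Closure of {A, B, C} is {A, B, C, D, E, F, G}, the whole schema; {A, B, C} is a candidate key.
Closure of {A, B, E} is {A, B, C, D, E, F, G}, the whole schema; {A, B, E} is a candidate key.
Any other superkey properly contains one of these, so there are no further candidate keys.

{A, B, C}, {A, B, E}, {B, F}, {F, G}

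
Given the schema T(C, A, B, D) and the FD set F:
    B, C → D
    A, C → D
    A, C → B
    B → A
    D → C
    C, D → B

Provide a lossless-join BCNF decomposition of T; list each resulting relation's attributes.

Candidate keys of the original relation: {A, C}, {B, C}, {D}.
Within {A, B, C, D}: {B}⁺ ∩ {A, B, C, D} = {A, B}, not the whole set, so B → A violates BCNF; decompose into {A, B} and {B, C, D}.
{A, B}: every determinant is a superkey — BCNF.
{B, C, D}: every determinant is a superkey — BCNF.

{A, B}; {B, C, D}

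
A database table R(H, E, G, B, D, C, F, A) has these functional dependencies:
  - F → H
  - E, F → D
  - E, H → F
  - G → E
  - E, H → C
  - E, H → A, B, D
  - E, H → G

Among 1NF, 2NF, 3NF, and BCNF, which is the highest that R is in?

3NF

Candidate keys: {E, F}, {E, H}, {F, G}, {G, H}. Prime attributes: {E, F, G, H}.
F → H breaks BCNF: {F}⁺ = {F, H}, so {F} is not a superkey.
Its right-hand attributes {H} are all prime, as are those of every other non-superkey FD — the relation is in 3NF.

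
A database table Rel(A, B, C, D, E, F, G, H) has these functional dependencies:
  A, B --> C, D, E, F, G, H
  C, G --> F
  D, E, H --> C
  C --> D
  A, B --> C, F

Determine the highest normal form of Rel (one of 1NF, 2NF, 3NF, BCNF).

2NF

Candidate key: {A, B}. Prime attributes: {A, B}.
C, G --> F breaks BCNF: {C, G}⁺ = {C, D, F, G}, so {C, G} is not a superkey.
C, G --> F has non-prime {F} on the right and a non-superkey on the left, so 3NF fails.
Checking every proper subset of each key, none determines a non-prime attribute — 2NF is satisfied.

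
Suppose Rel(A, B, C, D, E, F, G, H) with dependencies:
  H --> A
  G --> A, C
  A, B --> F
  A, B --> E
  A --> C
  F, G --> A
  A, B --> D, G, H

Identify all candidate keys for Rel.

{B} never appears on the right of any FD, so every key must include it.
{A, B} is a candidate key since {A, B}⁺ = {A, B, C, D, E, F, G, H} covers every attribute.
{B, G} is a candidate key since {B, G}⁺ = {A, B, C, D, E, F, G, H} covers every attribute.
{B, H} is a candidate key since {B, H}⁺ = {A, B, C, D, E, F, G, H} covers every attribute.
Any other superkey properly contains one of these, so there are no further candidate keys.

{A, B}, {B, G}, {B, H}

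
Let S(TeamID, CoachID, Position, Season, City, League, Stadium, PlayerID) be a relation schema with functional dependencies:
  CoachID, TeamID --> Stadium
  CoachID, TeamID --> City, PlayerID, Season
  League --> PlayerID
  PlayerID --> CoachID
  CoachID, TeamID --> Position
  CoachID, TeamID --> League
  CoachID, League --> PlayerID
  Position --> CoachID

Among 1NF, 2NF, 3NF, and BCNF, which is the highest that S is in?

3NF

Candidate keys: {CoachID, TeamID}, {League, TeamID}, {PlayerID, TeamID}, {Position, TeamID}. Prime attributes: {CoachID, League, PlayerID, Position, TeamID}.
For League --> PlayerID we have {League}⁺ = {CoachID, League, PlayerID}; {League} is not a superkey, so BCNF fails.
Its right-hand attributes {PlayerID} are all prime, as are those of every other non-superkey FD — the relation is in 3NF.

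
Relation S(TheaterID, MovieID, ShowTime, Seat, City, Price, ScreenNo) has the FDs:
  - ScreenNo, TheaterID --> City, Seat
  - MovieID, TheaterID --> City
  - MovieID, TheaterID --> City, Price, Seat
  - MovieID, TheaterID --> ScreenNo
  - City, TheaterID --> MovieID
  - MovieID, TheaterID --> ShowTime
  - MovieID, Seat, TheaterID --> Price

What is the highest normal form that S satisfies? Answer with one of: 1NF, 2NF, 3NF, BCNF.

BCNF

Candidate keys: {City, TheaterID}, {MovieID, TheaterID}, {ScreenNo, TheaterID}. Prime attributes: {City, MovieID, ScreenNo, TheaterID}.
The left-hand side of every FD is a superkey, so BCNF is satisfied.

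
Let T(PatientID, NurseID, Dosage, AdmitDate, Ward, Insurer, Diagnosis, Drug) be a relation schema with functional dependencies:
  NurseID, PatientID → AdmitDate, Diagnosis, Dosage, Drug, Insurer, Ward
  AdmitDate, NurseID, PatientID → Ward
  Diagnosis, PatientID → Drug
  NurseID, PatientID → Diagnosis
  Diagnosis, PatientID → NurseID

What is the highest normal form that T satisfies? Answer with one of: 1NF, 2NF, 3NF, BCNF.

BCNF

Candidate keys: {Diagnosis, PatientID}, {NurseID, PatientID}. Prime attributes: {Diagnosis, NurseID, PatientID}.
Every FD has a superkey on the left, so the relation is in BCNF.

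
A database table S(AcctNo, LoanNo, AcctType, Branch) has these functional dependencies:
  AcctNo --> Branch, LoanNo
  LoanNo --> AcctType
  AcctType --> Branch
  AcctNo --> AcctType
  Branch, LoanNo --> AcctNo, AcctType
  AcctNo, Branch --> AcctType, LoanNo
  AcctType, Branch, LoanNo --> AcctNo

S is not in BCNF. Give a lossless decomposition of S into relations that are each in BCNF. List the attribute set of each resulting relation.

{AcctNo, AcctType, LoanNo}; {AcctType, Branch}

Candidate keys of the original relation: {AcctNo}, {LoanNo}.
In {AcctNo, AcctType, Branch, LoanNo}, {AcctType} is not a superkey ({AcctType}⁺ restricted to this set is {AcctType, Branch}), so split on AcctType --> Branch into {AcctType, Branch} and {AcctNo, AcctType, LoanNo}.
{AcctType, Branch} is in BCNF.
{AcctNo, AcctType, LoanNo} is in BCNF.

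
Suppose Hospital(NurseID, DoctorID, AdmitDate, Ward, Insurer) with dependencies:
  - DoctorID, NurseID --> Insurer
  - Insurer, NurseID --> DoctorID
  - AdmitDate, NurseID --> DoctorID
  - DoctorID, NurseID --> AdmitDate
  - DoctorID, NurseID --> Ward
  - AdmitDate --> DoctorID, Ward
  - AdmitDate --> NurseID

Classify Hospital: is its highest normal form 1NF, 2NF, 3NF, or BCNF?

BCNF

Candidate keys: {AdmitDate}, {DoctorID, NurseID}, {Insurer, NurseID}. Prime attributes: {AdmitDate, DoctorID, Insurer, NurseID}.
The left-hand side of every FD is a superkey, so BCNF is satisfied.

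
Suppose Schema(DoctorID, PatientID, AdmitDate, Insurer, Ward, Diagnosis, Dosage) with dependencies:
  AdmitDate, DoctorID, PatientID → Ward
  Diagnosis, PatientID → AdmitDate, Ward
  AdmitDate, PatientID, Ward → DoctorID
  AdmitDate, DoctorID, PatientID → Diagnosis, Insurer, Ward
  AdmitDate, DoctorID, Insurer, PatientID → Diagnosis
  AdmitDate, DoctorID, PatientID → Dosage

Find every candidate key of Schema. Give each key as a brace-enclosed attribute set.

{AdmitDate, DoctorID, PatientID}, {AdmitDate, PatientID, Ward}, {Diagnosis, PatientID}

No FD produces {PatientID}, so it must be in every candidate key.
{Diagnosis, PatientID} is a candidate key since {Diagnosis, PatientID}⁺ = {AdmitDate, Diagnosis, DoctorID, Dosage, Insurer, PatientID, Ward} covers every attribute.
{AdmitDate, DoctorID, PatientID} is a candidate key since {AdmitDate, DoctorID, PatientID}⁺ = {AdmitDate, Diagnosis, DoctorID, Dosage, Insurer, PatientID, Ward} covers every attribute.
{AdmitDate, PatientID, Ward} is a candidate key since {AdmitDate, PatientID, Ward}⁺ = {AdmitDate, Diagnosis, DoctorID, Dosage, Insurer, PatientID, Ward} covers every attribute.
These are minimal and exhaustive — every other superkey contains one of them.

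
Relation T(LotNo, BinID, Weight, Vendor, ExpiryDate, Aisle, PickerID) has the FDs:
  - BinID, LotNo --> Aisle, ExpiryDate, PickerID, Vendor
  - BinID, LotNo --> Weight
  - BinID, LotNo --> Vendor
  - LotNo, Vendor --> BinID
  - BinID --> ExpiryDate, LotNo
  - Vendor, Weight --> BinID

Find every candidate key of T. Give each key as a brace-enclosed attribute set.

{BinID}, {LotNo, Vendor}, {Vendor, Weight}

{BinID}⁺ = {Aisle, BinID, ExpiryDate, LotNo, PickerID, Vendor, Weight} — all of the relation — so {BinID} is a candidate key.
{LotNo, Vendor}⁺ = {Aisle, BinID, ExpiryDate, LotNo, PickerID, Vendor, Weight} — all of the relation — so {LotNo, Vendor} is a candidate key.
{Vendor, Weight}⁺ = {Aisle, BinID, ExpiryDate, LotNo, PickerID, Vendor, Weight} — all of the relation — so {Vendor, Weight} is a candidate key.
No proper subset of any of these is a key, and no other minimal superkey exists.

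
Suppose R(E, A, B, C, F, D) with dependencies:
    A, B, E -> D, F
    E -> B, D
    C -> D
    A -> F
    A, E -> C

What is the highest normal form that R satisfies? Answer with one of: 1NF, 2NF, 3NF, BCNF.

Candidate key: {A, E}. Prime attributes: {A, E}.
E -> B, D breaks BCNF: {E}⁺ = {B, D, E}, so {E} is not a superkey.
Because {B, D} are non-prime and the left side of E -> B, D is not a superkey, the relation is not in 3NF.
The proper key subset {A} of {A, E} determines non-prime {F}, so the relation is not even in 2NF.

1NF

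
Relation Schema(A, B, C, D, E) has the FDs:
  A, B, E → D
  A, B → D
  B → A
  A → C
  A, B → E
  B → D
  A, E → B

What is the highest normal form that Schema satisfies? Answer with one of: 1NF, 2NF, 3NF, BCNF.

1NF

Candidate keys: {A, E}, {B}. Prime attributes: {A, B, E}.
For A → C we have {A}⁺ = {A, C}; {A} is not a superkey, so BCNF fails.
Because {C} is non-prime and the left side of A → C is not a superkey, the relation is not in 3NF.
The proper key subset {A} of {A, E} determines non-prime {C}, so the relation is not even in 2NF.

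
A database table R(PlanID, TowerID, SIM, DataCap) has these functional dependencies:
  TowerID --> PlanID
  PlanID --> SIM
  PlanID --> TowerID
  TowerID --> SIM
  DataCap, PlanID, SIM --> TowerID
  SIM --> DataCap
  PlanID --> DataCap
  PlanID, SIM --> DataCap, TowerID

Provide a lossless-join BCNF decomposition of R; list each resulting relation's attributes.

{DataCap, SIM}; {PlanID, SIM, TowerID}

Candidate keys of the original relation: {PlanID}, {TowerID}.
In {DataCap, PlanID, SIM, TowerID}, {SIM} is not a superkey ({SIM}⁺ restricted to this set is {DataCap, SIM}), so split on SIM --> DataCap into {DataCap, SIM} and {PlanID, SIM, TowerID}.
{DataCap, SIM} has no BCNF violation.
{PlanID, SIM, TowerID} has no BCNF violation.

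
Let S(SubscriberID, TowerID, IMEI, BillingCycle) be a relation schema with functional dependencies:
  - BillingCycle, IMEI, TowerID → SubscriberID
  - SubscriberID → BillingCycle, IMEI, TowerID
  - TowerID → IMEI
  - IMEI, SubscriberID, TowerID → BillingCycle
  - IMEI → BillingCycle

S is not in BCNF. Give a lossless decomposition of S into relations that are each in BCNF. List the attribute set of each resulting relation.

Candidate keys of the original relation: {SubscriberID}, {TowerID}.
{BillingCycle, IMEI, SubscriberID, TowerID}: {IMEI} determines {BillingCycle, IMEI} here but is not a superkey — split on IMEI → BillingCycle, giving {BillingCycle, IMEI} and {IMEI, SubscriberID, TowerID}.
{BillingCycle, IMEI}: every determinant is a superkey — BCNF.
{IMEI, SubscriberID, TowerID}: every determinant is a superkey — BCNF.

{BillingCycle, IMEI}; {IMEI, SubscriberID, TowerID}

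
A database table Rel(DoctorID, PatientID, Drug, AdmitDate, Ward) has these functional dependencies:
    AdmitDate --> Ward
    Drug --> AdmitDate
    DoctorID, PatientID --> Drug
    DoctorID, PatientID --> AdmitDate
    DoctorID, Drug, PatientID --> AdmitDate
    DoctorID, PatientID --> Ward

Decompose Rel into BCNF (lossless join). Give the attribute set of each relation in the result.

Candidate key of the original relation: {DoctorID, PatientID}.
{AdmitDate, DoctorID, Drug, PatientID, Ward}: {AdmitDate} determines {AdmitDate, Ward} here but is not a superkey — split on AdmitDate --> Ward, giving {AdmitDate, Ward} and {AdmitDate, DoctorID, Drug, PatientID}.
{AdmitDate, Ward} has no BCNF violation.
{AdmitDate, DoctorID, Drug, PatientID}: {Drug} determines {AdmitDate, Drug} here but is not a superkey — split on Drug --> AdmitDate, giving {AdmitDate, Drug} and {DoctorID, Drug, PatientID}.
{AdmitDate, Drug} has no BCNF violation.
{DoctorID, Drug, PatientID} has no BCNF violation.

{AdmitDate, Drug}; {AdmitDate, Ward}; {DoctorID, Drug, PatientID}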